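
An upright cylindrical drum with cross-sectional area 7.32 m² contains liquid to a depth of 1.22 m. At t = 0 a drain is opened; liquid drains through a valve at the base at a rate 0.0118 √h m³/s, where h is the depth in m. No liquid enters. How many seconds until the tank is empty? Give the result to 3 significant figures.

1370 s

With no inflow, A dh/dt = −0.0118 √h.
Separate and integrate: 2(√h − √h₀) = −(0.0118/A) t.
Tank is empty when √h = 0: t_empty = 2A√h₀/0.0118.
t_empty = 2·7.32·√1.22/0.0118 = 14.640·1.1045/0.0118 = 1370.4 s.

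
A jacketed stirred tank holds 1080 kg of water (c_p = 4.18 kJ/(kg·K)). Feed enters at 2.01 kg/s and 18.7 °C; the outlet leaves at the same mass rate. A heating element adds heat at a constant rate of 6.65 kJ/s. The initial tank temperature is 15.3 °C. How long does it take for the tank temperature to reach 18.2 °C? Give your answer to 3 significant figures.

633 s

Unsteady energy balance on the tank contents: M c_p dT/dt = ṁ c_p (T_in − T) + 6.65.
τ = M/ṁ = 537.31 s; T_ss = T_in + Q̇/(ṁ c_p) = 19.491 °C.
T(t) = T_ss + (T₀ − T_ss) e^(−t/τ). Set T = 18.2:
e^(−t/τ) = (18.2 − 19.491)/(15.3 − 19.491) = 0.30812
t = −537.31 · ln(0.30812) = 632.56 s.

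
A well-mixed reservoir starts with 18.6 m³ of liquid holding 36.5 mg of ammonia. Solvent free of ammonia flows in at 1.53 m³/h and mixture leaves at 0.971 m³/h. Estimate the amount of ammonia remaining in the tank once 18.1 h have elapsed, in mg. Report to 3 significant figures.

Total volume: dV/dt = Q_in − Q_out = 0.55900 m³/h, so V(t) = 18.6 + 0.55900 t and V(18.1) = 28.718 m³.
Species balance (pure solvent in): dm/dt = −Q_out · m/V(t).
dm/m = −Q_out dt/(V₀ + 0.55900 t); integrating gives ln(m/m₀) = −(Q_out/(Q_in−Q_out)) ln(V/V₀).
m = m₀ (V₀/V)^(Q_out/(Q_in−Q_out)) = 36.5 × (18.6/28.718)^(1.7370) = 17.164 mg.

17.2 mg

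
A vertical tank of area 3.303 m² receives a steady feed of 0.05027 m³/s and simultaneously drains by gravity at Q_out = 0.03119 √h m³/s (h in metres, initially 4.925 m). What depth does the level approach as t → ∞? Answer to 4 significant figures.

Accumulation of liquid (constant cross-section A): A dh/dt = Q_in − 0.03119 √h. At steady state dh/dt = 0:
Q_in = 0.03119 √h_ss ⇒ √h_ss = 0.05027/0.03119 = 1.61173.
h_ss = 1.61173² = 2.59769 m. (Since h₀ = 4.925 m > h_ss, the level will fall toward this value.)

2.598 m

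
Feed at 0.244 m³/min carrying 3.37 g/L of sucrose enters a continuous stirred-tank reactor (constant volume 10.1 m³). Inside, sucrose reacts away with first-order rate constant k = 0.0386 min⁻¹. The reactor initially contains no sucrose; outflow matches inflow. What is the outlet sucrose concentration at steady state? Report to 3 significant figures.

1.30 g/L

Accumulation = in − out − consumed: V dC/dt = Q C_in − Q C − k V C.
Steady state (dC/dt = 0): C_ss = Q C_in/(Q + kV) = C_in/(1 + kV/Q).
C_ss = 0.244·3.37/(0.244 + 0.0386·10.1) = 0.82228/0.63386 = 1.2973 g/L.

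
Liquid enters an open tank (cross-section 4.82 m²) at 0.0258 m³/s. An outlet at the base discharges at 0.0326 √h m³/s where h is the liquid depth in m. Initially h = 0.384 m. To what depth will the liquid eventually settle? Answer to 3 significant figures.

0.626 m

A dh/dt = Q_in − 0.0326 √h. Steady state requires inflow = outflow:
Q_in = 0.0326 √h_ss ⇒ √h_ss = 0.0258/0.0326 = 0.79141.
h_ss = 0.79141² = 0.62633 m. (Since h₀ = 0.384 m < h_ss, the level will rise toward this value.)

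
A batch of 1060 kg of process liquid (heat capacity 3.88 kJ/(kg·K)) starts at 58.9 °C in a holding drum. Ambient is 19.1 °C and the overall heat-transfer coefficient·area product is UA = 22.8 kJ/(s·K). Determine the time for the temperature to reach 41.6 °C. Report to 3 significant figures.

M c_p dT/dt = −UA(T − T_amb).
τ = M c_p/UA = 180.39 s; T_ss = T_amb = 19.100 °C.
T(t) = T_ss + (T₀ − T_ss)e^(−t/τ); set T = 41.6:
t = −τ ln[(T − T_ss)/(T₀ − T_ss)] = −180.39 · ln(0.56533) = 102.88 s.

103 s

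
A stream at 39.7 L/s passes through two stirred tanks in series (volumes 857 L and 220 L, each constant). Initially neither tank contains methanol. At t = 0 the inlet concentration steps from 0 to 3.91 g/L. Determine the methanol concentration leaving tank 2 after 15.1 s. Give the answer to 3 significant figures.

Each tank obeys Vᵢ dCᵢ/dt = Q(Cᵢ₋₁ − Cᵢ), so τᵢ = Vᵢ/Q.
τ₁ = 857/39.7 = 21.587 s; τ₂ = 220/39.7 = 5.5416 s.
Solving the cascade with C₁(0)=C₂(0)=0 gives C₂(t) = C_in[1 − (τ₁ e^(−t/τ₁) − τ₂ e^(−t/τ₂))/(τ₁ − τ₂)].
At t = 15.1: e^(−t/τ₁) = 0.49683, e^(−t/τ₂) = 0.065555.
C₂ = 3.91·[1 − (21.587·0.49683 − 5.5416·0.065555)/(16.045)] = 3.91·0.35421 = 1.3850 g/L.

1.38 g/L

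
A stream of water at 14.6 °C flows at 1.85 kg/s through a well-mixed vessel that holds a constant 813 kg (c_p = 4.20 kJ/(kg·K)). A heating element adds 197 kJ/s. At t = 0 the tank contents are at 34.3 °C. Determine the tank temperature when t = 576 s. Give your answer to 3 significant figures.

M c_p dT/dt = ṁ c_p (T_in − T) + Q̇.
τ = M/ṁ = 439.46 s; T_ss = T_in + Q̇/(ṁ c_p) = 14.6 + 197/(1.85·4.20) = 39.954 °C.
Solution: T(t) = T_ss + (T₀ − T_ss) e^(−t/τ).
T(576) = 39.954 + (-5.6539)·e^(−576/439.46) = 39.954 + (-5.6539)·0.26963 = 38.429 °C.

38.4 °C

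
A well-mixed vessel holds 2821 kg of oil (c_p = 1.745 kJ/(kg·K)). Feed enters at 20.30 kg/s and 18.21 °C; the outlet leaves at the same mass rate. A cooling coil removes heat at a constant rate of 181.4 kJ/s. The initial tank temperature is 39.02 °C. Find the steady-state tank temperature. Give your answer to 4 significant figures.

13.09 °C

M c_p dT/dt = ṁ c_p (T_in − T) − Q̇.
At steady state dT/dt = 0 ⇒ T_ss = T_in − Q̇/(ṁ c_p) = 18.21 − 181.4/(20.30·1.745) = 13.0891 °C.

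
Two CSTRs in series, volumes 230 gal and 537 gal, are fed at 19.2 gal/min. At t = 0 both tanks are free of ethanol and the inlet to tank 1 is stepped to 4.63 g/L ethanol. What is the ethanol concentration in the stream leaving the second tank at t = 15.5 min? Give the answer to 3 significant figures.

Time constants: τᵢ = Vᵢ/Q for each well-mixed tank.
τ₁ = 230/19.2 = 11.979 min; τ₂ = 537/19.2 = 27.969 min.
Tank 1: C₁ = C_in(1 − e^(−t/τ₁)). Tank 2 (τ₁ ≠ τ₂): C₂ = C_in[1 − (τ₁ e^(−t/τ₁) − τ₂ e^(−t/τ₂))/(τ₁ − τ₂)].
At t = 15.5: e^(−t/τ₁) = 0.27420, e^(−t/τ₂) = 0.57454.
C₂ = 4.63·[1 − (11.979·0.27420 − 27.969·0.57454)/(-15.990)] = 4.63·0.20045 = 0.92809 g/L.

0.928 g/L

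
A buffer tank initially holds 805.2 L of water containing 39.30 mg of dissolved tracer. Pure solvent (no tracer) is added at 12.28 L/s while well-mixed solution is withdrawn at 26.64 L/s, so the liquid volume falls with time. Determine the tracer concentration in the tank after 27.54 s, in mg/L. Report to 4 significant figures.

0.02739 mg/L

Let m(t) be the amount of tracer. Volume: V(t) = V₀ + (Q_in − Q_out) t = 805.2 − 14.3600 t; V(27.54) = 409.726 L.
Species balance (pure solvent in): dm/dt = −Q_out · m/V(t).
Separate: dm/m = −Q_out dt/V(t) ⇒ ln(m/m₀) = −(Q_out/(Q_in−Q_out)) ln(V/V₀).
m = m₀ (V₀/V)^(Q_out/(Q_in−Q_out)) = 39.30 × (805.2/409.726)^(-1.85515) = 11.2220 mg.
C = m/V = 11.2220/409.726 = 0.0273891 mg/L.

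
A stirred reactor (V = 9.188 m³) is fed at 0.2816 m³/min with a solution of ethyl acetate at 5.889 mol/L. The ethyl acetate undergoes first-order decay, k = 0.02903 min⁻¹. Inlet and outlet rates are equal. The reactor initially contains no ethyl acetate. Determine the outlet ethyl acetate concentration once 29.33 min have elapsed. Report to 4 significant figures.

V dC/dt = Q(C_in − C) − k V C.
This is linear with rate a = Q/V + k = 0.0596787 min⁻¹.
C_ss = Q C_in/(Q + kV) = 3.02436 mol/L; C(t) = C_ss + (C₀ − C_ss) e^(−a t).
C(29.33) = 3.02436 + (-3.02436)·e^(−0.0596787·29.33) = 3.02436 + (-3.02436)·0.173709 = 2.49901 mol/L.

2.499 mol/L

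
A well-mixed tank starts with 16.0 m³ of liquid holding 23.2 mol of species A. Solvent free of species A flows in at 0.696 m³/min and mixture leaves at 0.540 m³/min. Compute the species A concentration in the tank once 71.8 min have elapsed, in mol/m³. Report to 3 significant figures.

0.136 mol/m³

Let m(t) be the amount of species A. Volume: V(t) = V₀ + (Q_in − Q_out) t = 16.0 + 0.15600 t; V(71.8) = 27.201 m³.
No species A enters, so dm/dt = −Q_out · (m/V).
dm/m = −Q_out dt/(V₀ + 0.15600 t); integrating gives ln(m/m₀) = −(Q_out/(Q_in−Q_out)) ln(V/V₀).
m = m₀ (V₀/V)^(Q_out/(Q_in−Q_out)) = 23.2 × (16.0/27.201)^(3.4615) = 3.6960 mol.
C = m/V = 3.6960/27.201 = 0.13588 mol/m³.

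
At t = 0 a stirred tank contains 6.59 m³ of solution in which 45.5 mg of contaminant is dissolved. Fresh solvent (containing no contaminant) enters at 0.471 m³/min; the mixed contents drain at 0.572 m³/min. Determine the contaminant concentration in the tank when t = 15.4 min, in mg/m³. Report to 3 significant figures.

Total volume: dV/dt = Q_in − Q_out = -0.10100 m³/min, so V(t) = 6.59 − 0.10100 t and V(15.4) = 5.0346 m³.
Solute balance: dm/dt = 0 − Q_out C = −Q_out m/V(t).
dm/m = −Q_out dt/(V₀ − 0.10100 t); integrating gives ln(m/m₀) = −(Q_out/(Q_in−Q_out)) ln(V/V₀).
m = m₀ (V₀/V)^(Q_out/(Q_in−Q_out)) = 45.5 × (6.59/5.0346)^(-5.6634) = 9.9049 mg.
C = m/V = 9.9049/5.0346 = 1.9674 mg/m³.

1.97 mg/m³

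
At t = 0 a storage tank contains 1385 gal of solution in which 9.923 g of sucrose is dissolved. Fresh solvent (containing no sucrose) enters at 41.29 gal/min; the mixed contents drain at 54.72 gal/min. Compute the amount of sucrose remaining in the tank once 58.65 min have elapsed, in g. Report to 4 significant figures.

Let m(t) be the amount of sucrose. Volume: V(t) = V₀ + (Q_in − Q_out) t = 1385 − 13.4300 t; V(58.65) = 597.331 gal.
Solute balance: dm/dt = 0 − Q_out C = −Q_out m/V(t).
Separate: dm/m = −Q_out dt/V(t) ⇒ ln(m/m₀) = −(Q_out/(Q_in−Q_out)) ln(V/V₀).
m = m₀ (V₀/V)^(Q_out/(Q_in−Q_out)) = 9.923 × (1385/597.331)^(-4.07446) = 0.322483 g.

0.3225 g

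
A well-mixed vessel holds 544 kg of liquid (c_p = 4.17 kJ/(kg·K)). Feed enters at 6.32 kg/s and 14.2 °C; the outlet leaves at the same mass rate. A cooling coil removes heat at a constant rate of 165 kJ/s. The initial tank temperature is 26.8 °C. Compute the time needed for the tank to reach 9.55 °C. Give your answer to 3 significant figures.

212 s

M c_p dT/dt = ṁ c_p (T_in − T) − Q̇.
τ = M/ṁ = 86.076 s; T_ss = T_in − Q̇/(ṁ c_p) = 7.9392 °C.
T(t) = T_ss + (T₀ − T_ss) e^(−t/τ). Set T = 9.55:
e^(−t/τ) = (9.55 − 7.9392)/(26.8 − 7.9392) = 0.085405
t = −86.076 · ln(0.085405) = 211.78 s.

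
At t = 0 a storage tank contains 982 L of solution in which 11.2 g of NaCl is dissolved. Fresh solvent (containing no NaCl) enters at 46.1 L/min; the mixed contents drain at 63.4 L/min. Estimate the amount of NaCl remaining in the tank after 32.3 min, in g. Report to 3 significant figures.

Let m(t) be the amount of NaCl. Volume: V(t) = V₀ + (Q_in − Q_out) t = 982 − 17.300 t; V(32.3) = 423.21 L.
Solute balance: dm/dt = 0 − Q_out C = −Q_out m/V(t).
dm/m = −Q_out dt/(V₀ − 17.300 t); integrating gives ln(m/m₀) = −(Q_out/(Q_in−Q_out)) ln(V/V₀).
m = m₀ (V₀/V)^(Q_out/(Q_in−Q_out)) = 11.2 × (982/423.21)^(-3.6647) = 0.51233 g.

0.512 g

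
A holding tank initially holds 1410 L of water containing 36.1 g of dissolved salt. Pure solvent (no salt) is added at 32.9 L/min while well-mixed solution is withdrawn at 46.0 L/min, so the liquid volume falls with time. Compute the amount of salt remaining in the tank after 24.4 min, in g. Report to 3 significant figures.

14.6 g

Let m(t) be the amount of salt. Volume: V(t) = V₀ + (Q_in − Q_out) t = 1410 − 13.100 t; V(24.4) = 1090.4 L.
Solute balance: dm/dt = 0 − Q_out C = −Q_out m/V(t).
dm/m = −Q_out dt/(V₀ − 13.100 t); integrating gives ln(m/m₀) = −(Q_out/(Q_in−Q_out)) ln(V/V₀).
m = m₀ (V₀/V)^(Q_out/(Q_in−Q_out)) = 36.1 × (1410/1090.4)^(-3.5115) = 14.637 g.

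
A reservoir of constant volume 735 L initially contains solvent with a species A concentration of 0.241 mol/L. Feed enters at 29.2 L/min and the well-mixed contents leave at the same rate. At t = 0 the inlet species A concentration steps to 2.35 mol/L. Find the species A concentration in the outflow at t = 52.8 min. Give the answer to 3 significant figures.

Transient balance on the dissolved component: V dC/dt = Q(C_in − C).
So dC/dt = (C_in − C)/τ with τ = V/Q = 735/29.2 = 25.171 min.
This is linear first-order; C(t) = C_in + (C₀ − C_in) e^(−t/τ).
C(52.8) = 2.35 + (0.241 − 2.35)·e^(−52.8/25.171) = 2.35 + (-2.1090)·0.12275 = 2.0911 mol/L.

2.09 mol/L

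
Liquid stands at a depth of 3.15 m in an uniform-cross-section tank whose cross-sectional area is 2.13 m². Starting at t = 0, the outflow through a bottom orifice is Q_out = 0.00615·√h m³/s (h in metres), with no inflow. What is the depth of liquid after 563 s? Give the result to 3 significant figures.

0.926 m

Accumulation of liquid (constant cross-section A): A dh/dt = −0.00615 √h.
Separate and integrate: 2(√h − √h₀) = −(0.00615/A) t.
√h = √3.15 − 0.00615·563/(2·2.13) = 1.7748 − 0.81278 = 0.96204.
h = 0.96204² = 0.92553 m.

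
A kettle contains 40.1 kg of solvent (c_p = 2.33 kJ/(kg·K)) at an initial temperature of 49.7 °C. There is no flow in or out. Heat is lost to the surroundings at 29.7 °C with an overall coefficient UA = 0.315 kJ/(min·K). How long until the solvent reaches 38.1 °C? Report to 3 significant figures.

257 min

Energy balance: M c_p dT/dt = −UA(T − T_amb).
τ = M c_p/UA = 296.61 min; T_ss = T_amb = 29.700 °C.
T(t) = T_ss + (T₀ − T_ss)e^(−t/τ); set T = 38.1:
t = −τ ln[(T − T_ss)/(T₀ − T_ss)] = −296.61 · ln(0.42000) = 257.31 min.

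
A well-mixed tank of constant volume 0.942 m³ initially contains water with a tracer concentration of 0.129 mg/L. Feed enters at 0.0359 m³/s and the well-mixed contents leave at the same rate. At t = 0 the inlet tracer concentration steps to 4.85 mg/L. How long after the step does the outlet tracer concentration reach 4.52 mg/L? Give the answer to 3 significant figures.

Species balance: V dC/dt = Q(C_in − C) ⇒ τ = V/Q = 26.240 s.
C(t) = C_in + (C₀ − C_in) e^(−t/τ). Set C = 4.52 and solve for t:
e^(−t/τ) = (C − C_in)/(C₀ − C_in) = (4.52 − 4.85)/(0.129 − 4.85) = 0.069900
t = −τ ln(…) = 26.240 × 2.6607 = 69.815 s.

69.8 s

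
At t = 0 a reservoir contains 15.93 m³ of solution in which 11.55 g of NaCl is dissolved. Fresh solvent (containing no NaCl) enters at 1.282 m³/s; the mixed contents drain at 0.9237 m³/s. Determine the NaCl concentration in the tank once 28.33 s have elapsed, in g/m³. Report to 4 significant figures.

0.1243 g/m³

Let m(t) be the amount of NaCl. Volume: V(t) = V₀ + (Q_in − Q_out) t = 15.93 + 0.358300 t; V(28.33) = 26.0806 m³.
Solute balance: dm/dt = 0 − Q_out C = −Q_out m/V(t).
dm/m = −Q_out dt/(V₀ + 0.358300 t); integrating gives ln(m/m₀) = −(Q_out/(Q_in−Q_out)) ln(V/V₀).
m = m₀ (V₀/V)^(Q_out/(Q_in−Q_out)) = 11.55 × (15.93/26.0806)^(2.57801) = 3.24059 g.
C = m/V = 3.24059/26.0806 = 0.124253 g/m³.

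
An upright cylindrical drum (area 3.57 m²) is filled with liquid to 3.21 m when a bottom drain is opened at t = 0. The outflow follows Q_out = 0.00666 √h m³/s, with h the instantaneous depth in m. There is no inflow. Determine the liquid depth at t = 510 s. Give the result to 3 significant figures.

1.73 m

A dh/dt = −Q_out = −0.00666 √h.
Separate and integrate: 2(√h − √h₀) = −(0.00666/A) t.
√h = √3.21 − 0.00666·510/(2·3.57) = 1.7916 − 0.47571 = 1.3159.
h = 1.3159² = 1.7317 m.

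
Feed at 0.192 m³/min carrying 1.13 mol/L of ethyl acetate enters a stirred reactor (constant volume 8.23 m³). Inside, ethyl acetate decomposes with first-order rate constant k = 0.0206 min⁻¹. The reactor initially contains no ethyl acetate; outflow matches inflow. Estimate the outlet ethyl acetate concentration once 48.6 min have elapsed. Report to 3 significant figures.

0.529 mol/L

Accumulation = in − out − consumed: V dC/dt = Q C_in − Q C − k V C.
dC/dt = (Q/V) C_in − (Q/V + k) C; effective rate a = Q/V + k = 0.023329 + 0.0206 = 0.043929 min⁻¹.
C_ss = Q C_in/(Q + kV) = 0.60010 mol/L; C(t) = C_ss + (C₀ − C_ss) e^(−a t).
C(48.6) = 0.60010 + (-0.60010)·e^(−0.043929·48.6) = 0.60010 + (-0.60010)·0.11825 = 0.52914 mol/L.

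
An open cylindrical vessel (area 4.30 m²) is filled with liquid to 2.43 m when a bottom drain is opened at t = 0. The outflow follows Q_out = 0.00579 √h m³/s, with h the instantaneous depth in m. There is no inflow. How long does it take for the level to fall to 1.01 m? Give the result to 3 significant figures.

823 s

A dh/dt = −Q_out = −0.00579 √h.
∫ h^(−1/2) dh = −(0.00579/A) ∫ dt, giving 2√h = 2√h₀ − (0.00579/A) t.
t = 2A(√h₀ − √h)/0.00579 = 2·4.30·(√2.43 − √1.01)/0.00579
  = 8.6000 × (1.5588 − 1.0050) / 0.00579 = 822.66 s.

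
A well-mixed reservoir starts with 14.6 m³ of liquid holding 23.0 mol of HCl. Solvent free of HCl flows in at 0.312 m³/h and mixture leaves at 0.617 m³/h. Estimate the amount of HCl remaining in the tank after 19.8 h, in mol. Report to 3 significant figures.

Let m(t) be the amount of HCl. Volume: V(t) = V₀ + (Q_in − Q_out) t = 14.6 − 0.30500 t; V(19.8) = 8.5610 m³.
Solute balance: dm/dt = 0 − Q_out C = −Q_out m/V(t).
Separate: dm/m = −Q_out dt/V(t) ⇒ ln(m/m₀) = −(Q_out/(Q_in−Q_out)) ln(V/V₀).
m = m₀ (V₀/V)^(Q_out/(Q_in−Q_out)) = 23.0 × (14.6/8.5610)^(-2.0230) = 7.8118 mol.

7.81 mol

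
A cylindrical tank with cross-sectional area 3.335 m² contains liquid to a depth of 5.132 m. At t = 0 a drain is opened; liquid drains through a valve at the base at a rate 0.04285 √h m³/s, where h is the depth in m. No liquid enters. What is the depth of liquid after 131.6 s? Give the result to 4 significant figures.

With no inflow, A dh/dt = −0.04285 √h.
This is separable: 2 d(√h)/dt = −0.04285/A, so √h = √h₀ − (0.04285/(2A)) t.
√h = √5.132 − 0.04285·131.6/(2·3.335) = 2.26539 − 0.845436 = 1.41996.
h = 1.41996² = 2.01627 m.

2.016 m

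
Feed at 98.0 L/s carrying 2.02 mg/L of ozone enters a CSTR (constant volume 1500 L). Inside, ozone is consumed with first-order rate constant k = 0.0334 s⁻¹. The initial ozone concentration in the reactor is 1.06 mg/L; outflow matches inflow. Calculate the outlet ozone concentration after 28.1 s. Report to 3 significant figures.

1.32 mg/L

Accumulation = in − out − consumed: V dC/dt = Q C_in − Q C − k V C.
This is linear with rate a = Q/V + k = 0.098733 s⁻¹.
C_ss = Q C_in/(Q + kV) = 1.3367 mg/L; C(t) = C_ss + (C₀ − C_ss) e^(−a t).
C(28.1) = 1.3367 + (-0.27666)·e^(−0.098733·28.1) = 1.3367 + (-0.27666)·0.062386 = 1.3194 mg/L.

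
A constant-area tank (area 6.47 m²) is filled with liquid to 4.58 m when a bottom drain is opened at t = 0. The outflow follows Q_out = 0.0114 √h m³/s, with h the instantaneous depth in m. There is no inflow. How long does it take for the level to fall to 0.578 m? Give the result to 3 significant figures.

1570 s

A dh/dt = −Q_out = −0.0114 √h.
This is separable: 2 d(√h)/dt = −0.0114/A, so √h = √h₀ − (0.0114/(2A)) t.
t = 2A(√h₀ − √h)/0.0114 = 2·6.47·(√4.58 − √0.578)/0.0114
  = 12.940 × (2.1401 − 0.76026) / 0.0114 = 1566.2 s.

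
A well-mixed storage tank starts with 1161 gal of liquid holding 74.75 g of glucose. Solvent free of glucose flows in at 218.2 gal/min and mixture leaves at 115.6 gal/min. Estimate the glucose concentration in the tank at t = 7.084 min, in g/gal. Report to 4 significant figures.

0.02290 g/gal

Let m(t) be the amount of glucose. Volume: V(t) = V₀ + (Q_in − Q_out) t = 1161 + 102.600 t; V(7.084) = 1887.82 gal.
No glucose enters, so dm/dt = −Q_out · (m/V).
Separate: dm/m = −Q_out dt/V(t) ⇒ ln(m/m₀) = −(Q_out/(Q_in−Q_out)) ln(V/V₀).
m = m₀ (V₀/V)^(Q_out/(Q_in−Q_out)) = 74.75 × (1161/1887.82)^(1.12671) = 43.2247 g.
C = m/V = 43.2247/1887.82 = 0.0228966 g/gal.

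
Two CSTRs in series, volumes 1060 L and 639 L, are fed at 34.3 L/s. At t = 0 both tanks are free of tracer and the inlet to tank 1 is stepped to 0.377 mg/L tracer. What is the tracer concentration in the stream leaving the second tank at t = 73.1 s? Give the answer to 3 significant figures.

Time constants: τᵢ = Vᵢ/Q for each well-mixed tank.
τ₁ = 1060/34.3 = 30.904 s; τ₂ = 639/34.3 = 18.630 s.
Tank 1: C₁ = C_in(1 − e^(−t/τ₁)). Tank 2 (τ₁ ≠ τ₂): C₂ = C_in[1 − (τ₁ e^(−t/τ₁) − τ₂ e^(−t/τ₂))/(τ₁ − τ₂)].
At t = 73.1: e^(−t/τ₁) = 0.093911, e^(−t/τ₂) = 0.019765.
C₂ = 0.377·[1 − (30.904·0.093911 − 18.630·0.019765)/(12.274)] = 0.377·0.79355 = 0.29917 mg/L.

0.299 mg/L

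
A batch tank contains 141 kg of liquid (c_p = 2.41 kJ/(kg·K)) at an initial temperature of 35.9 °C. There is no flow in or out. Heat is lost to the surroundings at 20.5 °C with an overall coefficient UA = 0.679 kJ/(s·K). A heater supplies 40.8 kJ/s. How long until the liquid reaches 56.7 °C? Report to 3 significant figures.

Lumped-capacitance energy balance: M c_p dT/dt = UA(T_amb − T) + Q̇.
τ = M c_p/UA = 500.46 s; T_ss = T_amb + Q̇/UA = 20.5 + 40.8/0.679 = 80.588 °C.
T(t) = T_ss + (T₀ − T_ss)e^(−t/τ); set T = 56.7:
t = −τ ln[(T − T_ss)/(T₀ − T_ss)] = −500.46 · ln(0.53455) = 313.45 s.

313 s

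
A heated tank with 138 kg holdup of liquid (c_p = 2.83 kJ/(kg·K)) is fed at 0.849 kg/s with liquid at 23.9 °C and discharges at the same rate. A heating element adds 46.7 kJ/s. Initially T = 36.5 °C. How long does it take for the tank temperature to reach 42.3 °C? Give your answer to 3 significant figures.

M c_p dT/dt = ṁ c_p (T_in − T) + Q̇.
τ = M/ṁ = 162.54 s; T_ss = T_in + Q̇/(ṁ c_p) = 43.337 °C.
T(t) = T_ss + (T₀ − T_ss) e^(−t/τ). Set T = 42.3:
e^(−t/τ) = (42.3 − 43.337)/(36.5 − 43.337) = 0.15164
t = −162.54 · ln(0.15164) = 306.60 s.

307 s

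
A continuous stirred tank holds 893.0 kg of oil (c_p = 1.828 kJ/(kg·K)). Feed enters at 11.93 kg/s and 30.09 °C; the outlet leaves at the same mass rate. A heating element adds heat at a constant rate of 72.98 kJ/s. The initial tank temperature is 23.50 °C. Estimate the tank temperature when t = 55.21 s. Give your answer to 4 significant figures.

28.68 °C

M c_p dT/dt = ṁ c_p (T_in − T) + Q̇.
Rearrange: dT/dt = (T_ss − T)/τ with τ = M/ṁ = 74.8533 s and T_ss = T_in + Q̇/(ṁ c_p) = 33.4365 °C.
This is linear first-order; T(t) = T_ss + (T₀ − T_ss) e^(−t/τ).
T(55.21) = 33.4365 + (-9.93647)·e^(−55.21/74.8533) = 33.4365 + (-9.93647)·0.478272 = 28.6841 °C.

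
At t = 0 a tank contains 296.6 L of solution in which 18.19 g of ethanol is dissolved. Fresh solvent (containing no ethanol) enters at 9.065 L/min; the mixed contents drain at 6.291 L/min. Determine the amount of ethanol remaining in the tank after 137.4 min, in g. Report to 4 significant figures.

Total volume: dV/dt = Q_in − Q_out = 2.77400 L/min, so V(t) = 296.6 + 2.77400 t and V(137.4) = 677.748 L.
Species balance (pure solvent in): dm/dt = −Q_out · m/V(t).
Separate: dm/m = −Q_out dt/V(t) ⇒ ln(m/m₀) = −(Q_out/(Q_in−Q_out)) ln(V/V₀).
m = m₀ (V₀/V)^(Q_out/(Q_in−Q_out)) = 18.19 × (296.6/677.748)^(2.26784) = 2.79197 g.

2.792 g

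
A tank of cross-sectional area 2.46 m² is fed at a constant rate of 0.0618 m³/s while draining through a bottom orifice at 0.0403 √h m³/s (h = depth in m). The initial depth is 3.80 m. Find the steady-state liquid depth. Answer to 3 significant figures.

Accumulation of liquid (constant cross-section A): A dh/dt = Q_in − 0.0403 √h. At steady state dh/dt = 0:
Q_in = 0.0403 √h_ss ⇒ √h_ss = 0.0618/0.0403 = 1.5335.
h_ss = 1.5335² = 2.3516 m. (Since h₀ = 3.80 m > h_ss, the level will fall toward this value.)

2.35 m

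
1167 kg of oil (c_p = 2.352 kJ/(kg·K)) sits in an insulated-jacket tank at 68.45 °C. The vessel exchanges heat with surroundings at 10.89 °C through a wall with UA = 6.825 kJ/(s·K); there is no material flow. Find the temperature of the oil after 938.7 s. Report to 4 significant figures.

16.47 °C

Unsteady energy balance on the tank contents: M c_p dT/dt = −UA(T − T_amb).
dT/dt = (T_ss − T)/τ with T_ss = T_amb = 10.8900 °C, τ = M c_p/UA = 1167·2.352/6.825 = 402.166 s.
T approaches T_ss exponentially: T(t) = T_ss + (T₀ − T_ss) e^(−t/τ).
T(938.7) = 10.8900 + (57.5600)·0.0968967 = 16.4674 °C.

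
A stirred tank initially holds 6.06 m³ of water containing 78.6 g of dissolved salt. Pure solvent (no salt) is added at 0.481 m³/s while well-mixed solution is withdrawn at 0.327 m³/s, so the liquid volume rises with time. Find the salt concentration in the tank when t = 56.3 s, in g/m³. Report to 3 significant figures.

0.809 g/m³

Total volume: dV/dt = Q_in − Q_out = 0.15400 m³/s, so V(t) = 6.06 + 0.15400 t and V(56.3) = 14.730 m³.
No salt enters, so dm/dt = −Q_out · (m/V).
dm/m = −Q_out dt/(V₀ + 0.15400 t); integrating gives ln(m/m₀) = −(Q_out/(Q_in−Q_out)) ln(V/V₀).
m = m₀ (V₀/V)^(Q_out/(Q_in−Q_out)) = 78.6 × (6.06/14.730)^(2.1234) = 11.922 g.
C = m/V = 11.922/14.730 = 0.80938 g/m³.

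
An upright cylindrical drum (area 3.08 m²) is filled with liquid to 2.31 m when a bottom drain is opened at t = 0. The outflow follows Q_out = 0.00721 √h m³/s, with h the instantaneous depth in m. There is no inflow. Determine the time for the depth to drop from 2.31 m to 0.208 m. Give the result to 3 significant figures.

909 s

With no inflow, A dh/dt = −0.00721 √h.
∫ h^(−1/2) dh = −(0.00721/A) ∫ dt, giving 2√h = 2√h₀ − (0.00721/A) t.
t = 2A(√h₀ − √h)/0.00721 = 2·3.08·(√2.31 − √0.208)/0.00721
  = 6.1600 × (1.5199 − 0.45607) / 0.00721 = 908.88 s.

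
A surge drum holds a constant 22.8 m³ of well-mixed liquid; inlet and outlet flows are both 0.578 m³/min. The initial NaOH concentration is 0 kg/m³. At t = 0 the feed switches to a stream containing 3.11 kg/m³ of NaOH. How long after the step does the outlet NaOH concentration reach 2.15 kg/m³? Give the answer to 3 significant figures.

Mass balance on the solute (V constant): V dC/dt = Q(C_in − C), so τ = V/Q = 39.446 min.
C(t) = C_in + (C₀ − C_in) e^(−t/τ). Set C = 2.15 and solve for t:
e^(−t/τ) = (C − C_in)/(C₀ − C_in) = (2.15 − 3.11)/(0 − 3.11) = 0.30868
t = −τ ln(…) = 39.446 × 1.1754 = 46.367 min.

46.4 min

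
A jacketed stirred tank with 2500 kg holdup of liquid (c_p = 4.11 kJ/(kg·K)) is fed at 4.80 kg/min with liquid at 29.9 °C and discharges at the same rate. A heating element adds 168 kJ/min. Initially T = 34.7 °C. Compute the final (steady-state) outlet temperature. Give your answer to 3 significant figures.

M c_p dT/dt = ṁ c_p (T_in − T) + Q̇.
At steady state dT/dt = 0 ⇒ T_ss = T_in + Q̇/(ṁ c_p) = 29.9 + 168/(4.80·4.11) = 38.416 °C.

38.4 °C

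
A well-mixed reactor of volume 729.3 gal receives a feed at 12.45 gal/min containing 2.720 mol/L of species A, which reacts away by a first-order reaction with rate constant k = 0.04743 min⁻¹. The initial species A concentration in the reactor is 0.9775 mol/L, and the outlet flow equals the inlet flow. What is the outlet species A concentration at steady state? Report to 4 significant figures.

Species balance: V dC/dt = Q C_in − Q C − k V C.
Steady state (dC/dt = 0): C_ss = Q C_in/(Q + kV) = C_in/(1 + kV/Q).
C_ss = 12.45·2.720/(12.45 + 0.04743·729.3) = 33.8640/47.0407 = 0.719887 mol/L.

0.7199 mol/L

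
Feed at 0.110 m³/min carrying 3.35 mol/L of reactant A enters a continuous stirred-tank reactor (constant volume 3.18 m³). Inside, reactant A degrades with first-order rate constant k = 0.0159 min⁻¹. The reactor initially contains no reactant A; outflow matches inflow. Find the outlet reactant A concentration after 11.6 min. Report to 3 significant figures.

1.02 mol/L

Species balance: V dC/dt = Q C_in − Q C − k V C.
dC/dt = (Q/V) C_in − (Q/V + k) C; effective rate a = Q/V + k = 0.034591 + 0.0159 = 0.050491 min⁻¹.
C_ss = Q C_in/(Q + kV) = 2.2951 mol/L; C(t) = C_ss + (C₀ − C_ss) e^(−a t).
C(11.6) = 2.2951 + (-2.2951)·e^(−0.050491·11.6) = 2.2951 + (-2.2951)·0.55672 = 1.0174 mol/L.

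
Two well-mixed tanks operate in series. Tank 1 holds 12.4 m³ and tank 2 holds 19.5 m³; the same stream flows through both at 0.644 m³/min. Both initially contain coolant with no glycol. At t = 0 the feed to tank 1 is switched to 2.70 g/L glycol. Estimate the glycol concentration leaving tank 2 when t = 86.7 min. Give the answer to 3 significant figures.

Time constants: τᵢ = Vᵢ/Q for each well-mixed tank.
τ₁ = 12.4/0.644 = 19.255 min; τ₂ = 19.5/0.644 = 30.280 min.
Tank 1: C₁ = C_in(1 − e^(−t/τ₁)). Tank 2 (τ₁ ≠ τ₂): C₂ = C_in[1 − (τ₁ e^(−t/τ₁) − τ₂ e^(−t/τ₂))/(τ₁ − τ₂)].
At t = 86.7: e^(−t/τ₁) = 0.011078, e^(−t/τ₂) = 0.057079.
C₂ = 2.70·[1 − (19.255·0.011078 − 30.280·0.057079)/(-11.025)] = 2.70·0.86258 = 2.3290 g/L.

2.33 g/L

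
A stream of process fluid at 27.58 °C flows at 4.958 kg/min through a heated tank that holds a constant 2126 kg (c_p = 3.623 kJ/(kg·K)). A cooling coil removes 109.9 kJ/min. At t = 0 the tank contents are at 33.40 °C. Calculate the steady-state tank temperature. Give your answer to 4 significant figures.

M c_p dT/dt = ṁ c_p (T_in − T) − Q̇.
At steady state dT/dt = 0 ⇒ T_ss = T_in − Q̇/(ṁ c_p) = 27.58 − 109.9/(4.958·3.623) = 21.4618 °C.

21.46 °C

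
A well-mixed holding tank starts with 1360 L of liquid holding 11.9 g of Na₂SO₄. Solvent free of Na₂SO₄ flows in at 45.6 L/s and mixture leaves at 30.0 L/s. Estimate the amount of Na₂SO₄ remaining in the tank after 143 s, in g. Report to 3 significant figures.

1.84 g

Let m(t) be the amount of Na₂SO₄. Volume: V(t) = V₀ + (Q_in − Q_out) t = 1360 + 15.600 t; V(143) = 3590.8 L.
Species balance (pure solvent in): dm/dt = −Q_out · m/V(t).
Separate: dm/m = −Q_out dt/V(t) ⇒ ln(m/m₀) = −(Q_out/(Q_in−Q_out)) ln(V/V₀).
m = m₀ (V₀/V)^(Q_out/(Q_in−Q_out)) = 11.9 × (1360/3590.8)^(1.9231) = 1.8394 g.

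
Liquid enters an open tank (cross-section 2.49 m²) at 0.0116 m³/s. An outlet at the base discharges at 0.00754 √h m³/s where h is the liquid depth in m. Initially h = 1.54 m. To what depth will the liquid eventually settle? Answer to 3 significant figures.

2.37 m

A dh/dt = Q_in − 0.00754 √h. Steady state requires inflow = outflow:
Q_in = 0.00754 √h_ss ⇒ √h_ss = 0.0116/0.00754 = 1.5385.
h_ss = 1.5385² = 2.3669 m. (Since h₀ = 1.54 m < h_ss, the level will rise toward this value.)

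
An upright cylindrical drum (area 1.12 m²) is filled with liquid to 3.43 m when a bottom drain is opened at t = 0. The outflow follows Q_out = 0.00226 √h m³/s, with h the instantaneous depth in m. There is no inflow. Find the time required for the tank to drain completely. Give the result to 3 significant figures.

A dh/dt = −Q_out = −0.00226 √h.
Separate and integrate: 2(√h − √h₀) = −(0.00226/A) t.
Tank is empty when √h = 0: t_empty = 2A√h₀/0.00226.
t_empty = 2·1.12·√3.43/0.00226 = 2.2400·1.8520/0.00226 = 1835.6 s.

1840 s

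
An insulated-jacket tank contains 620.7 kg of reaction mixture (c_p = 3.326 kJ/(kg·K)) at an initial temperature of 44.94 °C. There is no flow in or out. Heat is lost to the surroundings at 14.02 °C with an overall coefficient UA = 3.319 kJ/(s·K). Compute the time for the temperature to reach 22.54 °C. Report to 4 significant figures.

801.8 s

M c_p dT/dt = −UA(T − T_amb).
τ = M c_p/UA = 622.009 s; T_ss = T_amb = 14.0200 °C.
T(t) = T_ss + (T₀ − T_ss)e^(−t/τ); set T = 22.54:
t = −τ ln[(T − T_ss)/(T₀ − T_ss)] = −622.009 · ln(0.275550) = 801.762 s.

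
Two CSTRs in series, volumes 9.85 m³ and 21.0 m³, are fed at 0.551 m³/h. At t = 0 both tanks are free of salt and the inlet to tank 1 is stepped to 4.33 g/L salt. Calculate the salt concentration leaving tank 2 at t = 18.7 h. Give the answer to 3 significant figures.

Species balance on tank i: dCᵢ/dt = (Cᵢ₋₁ − Cᵢ)/τᵢ with τᵢ = Vᵢ/Q.
τ₁ = 9.85/0.551 = 17.877 h; τ₂ = 21.0/0.551 = 38.113 h.
Tank 1: C₁ = C_in(1 − e^(−t/τ₁)). Tank 2 (τ₁ ≠ τ₂): C₂ = C_in[1 − (τ₁ e^(−t/τ₁) − τ₂ e^(−t/τ₂))/(τ₁ − τ₂)].
At t = 18.7: e^(−t/τ₁) = 0.35132, e^(−t/τ₂) = 0.61223.
C₂ = 4.33·[1 − (17.877·0.35132 − 38.113·0.61223)/(-20.236)] = 4.33·0.15728 = 0.68104 g/L.

0.681 g/L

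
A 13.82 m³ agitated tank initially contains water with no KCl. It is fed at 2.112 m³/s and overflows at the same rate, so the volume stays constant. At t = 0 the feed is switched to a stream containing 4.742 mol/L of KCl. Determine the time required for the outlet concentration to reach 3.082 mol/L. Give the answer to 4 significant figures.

6.868 s

Transient balance on the dissolved component: V dC/dt = Q(C_in − C), so τ = V/Q = 6.54356 s.
C(t) = C_in + (C₀ − C_in) e^(−t/τ). Set C = 3.082 and solve for t:
e^(−t/τ) = (C − C_in)/(C₀ − C_in) = (3.082 − 4.742)/(0 − 4.742) = 0.350063
t = −τ ln(…) = 6.54356 × 1.04964 = 6.86839 s.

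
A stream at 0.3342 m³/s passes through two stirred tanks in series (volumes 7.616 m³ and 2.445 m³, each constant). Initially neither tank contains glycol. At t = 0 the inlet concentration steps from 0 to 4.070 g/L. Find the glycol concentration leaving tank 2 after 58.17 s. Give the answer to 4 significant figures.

Time constants: τᵢ = Vᵢ/Q for each well-mixed tank.
τ₁ = 7.616/0.3342 = 22.7887 s; τ₂ = 2.445/0.3342 = 7.31598 s.
Tank 1: C₁ = C_in(1 − e^(−t/τ₁)). Tank 2 (τ₁ ≠ τ₂): C₂ = C_in[1 − (τ₁ e^(−t/τ₁) − τ₂ e^(−t/τ₂))/(τ₁ − τ₂)].
At t = 58.17: e^(−t/τ₁) = 0.0778808, e^(−t/τ₂) = 0.000352278.
C₂ = 4.070·[1 − (22.7887·0.0778808 − 7.31598·0.000352278)/(15.4728)] = 4.070·0.885461 = 3.60383 g/L.

3.604 g/L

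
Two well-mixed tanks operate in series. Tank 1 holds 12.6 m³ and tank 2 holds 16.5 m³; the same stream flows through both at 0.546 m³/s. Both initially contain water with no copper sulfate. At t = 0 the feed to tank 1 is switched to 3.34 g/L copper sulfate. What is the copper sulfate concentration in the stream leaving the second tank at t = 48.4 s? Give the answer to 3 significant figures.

1.82 g/L

Time constants: τᵢ = Vᵢ/Q for each well-mixed tank.
τ₁ = 12.6/0.546 = 23.077 s; τ₂ = 16.5/0.546 = 30.220 s.
Tank 1: C₁ = C_in(1 − e^(−t/τ₁)). Tank 2 (τ₁ ≠ τ₂): C₂ = C_in[1 − (τ₁ e^(−t/τ₁) − τ₂ e^(−t/τ₂))/(τ₁ − τ₂)].
At t = 48.4: e^(−t/τ₁) = 0.12278, e^(−t/τ₂) = 0.20157.
C₂ = 3.34·[1 − (23.077·0.12278 − 30.220·0.20157)/(-7.1429)] = 3.34·0.54387 = 1.8165 g/L.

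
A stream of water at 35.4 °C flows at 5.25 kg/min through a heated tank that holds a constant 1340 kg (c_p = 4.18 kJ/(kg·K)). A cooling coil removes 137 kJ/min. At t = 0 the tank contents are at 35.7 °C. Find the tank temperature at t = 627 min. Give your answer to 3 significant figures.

First-law balance (no shaft work): M c_p dT/dt = ṁ c_p (T_in − T) − 137.
τ = M/ṁ = 255.24 min; T_ss = T_in − Q̇/(ṁ c_p) = 35.4 − 137/(5.25·4.18) = 29.157 °C.
Solution: T(t) = T_ss + (T₀ − T_ss) e^(−t/τ).
T(627) = 29.157 + (6.5429)·e^(−627/255.24) = 29.157 + (6.5429)·0.085732 = 29.718 °C.

29.7 °C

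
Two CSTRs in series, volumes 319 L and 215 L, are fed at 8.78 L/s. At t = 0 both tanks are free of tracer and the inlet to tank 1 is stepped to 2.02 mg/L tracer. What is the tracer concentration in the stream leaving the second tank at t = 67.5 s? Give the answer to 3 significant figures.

Each tank obeys Vᵢ dCᵢ/dt = Q(Cᵢ₋₁ − Cᵢ), so τᵢ = Vᵢ/Q.
τ₁ = 319/8.78 = 36.333 s; τ₂ = 215/8.78 = 24.487 s.
Solving the cascade with C₁(0)=C₂(0)=0 gives C₂(t) = C_in[1 − (τ₁ e^(−t/τ₁) − τ₂ e^(−t/τ₂))/(τ₁ − τ₂)].
At t = 67.5: e^(−t/τ₁) = 0.15601, e^(−t/τ₂) = 0.063513.
C₂ = 2.02·[1 − (36.333·0.15601 − 24.487·0.063513)/(11.845)] = 2.02·0.65277 = 1.3186 mg/L.

1.32 mg/L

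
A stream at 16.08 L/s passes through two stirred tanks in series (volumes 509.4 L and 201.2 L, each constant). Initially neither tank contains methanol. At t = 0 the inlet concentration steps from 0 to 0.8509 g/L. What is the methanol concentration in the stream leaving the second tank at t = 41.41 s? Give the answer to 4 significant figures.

Time constants: τᵢ = Vᵢ/Q for each well-mixed tank.
τ₁ = 509.4/16.08 = 31.6791 s; τ₂ = 201.2/16.08 = 12.5124 s.
Tank 1: C₁ = C_in(1 − e^(−t/τ₁)). Tank 2 (τ₁ ≠ τ₂): C₂ = C_in[1 − (τ₁ e^(−t/τ₁) − τ₂ e^(−t/τ₂))/(τ₁ − τ₂)].
At t = 41.41: e^(−t/τ₁) = 0.270585, e^(−t/τ₂) = 0.0365342.
C₂ = 0.8509·[1 − (31.6791·0.270585 − 12.5124·0.0365342)/(19.1667)] = 0.8509·0.576622 = 0.490648 g/L.

0.4906 g/L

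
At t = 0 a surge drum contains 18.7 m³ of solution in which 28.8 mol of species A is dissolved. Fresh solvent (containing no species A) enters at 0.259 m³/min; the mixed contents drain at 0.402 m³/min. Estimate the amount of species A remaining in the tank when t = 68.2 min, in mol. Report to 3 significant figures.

3.63 mol

Let m(t) be the amount of species A. Volume: V(t) = V₀ + (Q_in − Q_out) t = 18.7 − 0.14300 t; V(68.2) = 8.9474 m³.
Species balance (pure solvent in): dm/dt = −Q_out · m/V(t).
Separate: dm/m = −Q_out dt/V(t) ⇒ ln(m/m₀) = −(Q_out/(Q_in−Q_out)) ln(V/V₀).
m = m₀ (V₀/V)^(Q_out/(Q_in−Q_out)) = 28.8 × (18.7/8.9474)^(-2.8112) = 3.6258 mol.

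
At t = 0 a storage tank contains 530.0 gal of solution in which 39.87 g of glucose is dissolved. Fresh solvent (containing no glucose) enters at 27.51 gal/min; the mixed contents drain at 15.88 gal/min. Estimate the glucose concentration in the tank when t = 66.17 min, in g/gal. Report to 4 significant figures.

0.009015 g/gal

Total volume: dV/dt = Q_in − Q_out = 11.6300 gal/min, so V(t) = 530.0 + 11.6300 t and V(66.17) = 1299.56 gal.
No glucose enters, so dm/dt = −Q_out · (m/V).
dm/m = −Q_out dt/(V₀ + 11.6300 t); integrating gives ln(m/m₀) = −(Q_out/(Q_in−Q_out)) ln(V/V₀).
m = m₀ (V₀/V)^(Q_out/(Q_in−Q_out)) = 39.87 × (530.0/1299.56)^(1.36543) = 11.7161 g.
C = m/V = 11.7161/1299.56 = 0.00901545 g/gal.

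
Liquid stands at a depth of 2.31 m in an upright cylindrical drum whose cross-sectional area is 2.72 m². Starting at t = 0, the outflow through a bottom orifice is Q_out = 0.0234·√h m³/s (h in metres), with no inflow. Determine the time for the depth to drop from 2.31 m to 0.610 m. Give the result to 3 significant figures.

Volume balance on the tank: A dh/dt = −0.0234 √h.
∫ h^(−1/2) dh = −(0.0234/A) ∫ dt, giving 2√h = 2√h₀ − (0.0234/A) t.
t = 2A(√h₀ − √h)/0.0234 = 2·2.72·(√2.31 − √0.610)/0.0234
  = 5.4400 × (1.5199 − 0.78102) / 0.0234 = 171.77 s.

172 s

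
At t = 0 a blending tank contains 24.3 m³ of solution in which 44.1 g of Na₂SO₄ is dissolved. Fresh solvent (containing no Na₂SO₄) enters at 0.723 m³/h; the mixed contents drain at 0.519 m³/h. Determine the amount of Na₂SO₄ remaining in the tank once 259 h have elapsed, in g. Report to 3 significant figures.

Let m(t) be the amount of Na₂SO₄. Volume: V(t) = V₀ + (Q_in − Q_out) t = 24.3 + 0.20400 t; V(259) = 77.136 m³.
No Na₂SO₄ enters, so dm/dt = −Q_out · (m/V).
Separate: dm/m = −Q_out dt/V(t) ⇒ ln(m/m₀) = −(Q_out/(Q_in−Q_out)) ln(V/V₀).
m = m₀ (V₀/V)^(Q_out/(Q_in−Q_out)) = 44.1 × (24.3/77.136)^(2.5441) = 2.3344 g.

2.33 g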